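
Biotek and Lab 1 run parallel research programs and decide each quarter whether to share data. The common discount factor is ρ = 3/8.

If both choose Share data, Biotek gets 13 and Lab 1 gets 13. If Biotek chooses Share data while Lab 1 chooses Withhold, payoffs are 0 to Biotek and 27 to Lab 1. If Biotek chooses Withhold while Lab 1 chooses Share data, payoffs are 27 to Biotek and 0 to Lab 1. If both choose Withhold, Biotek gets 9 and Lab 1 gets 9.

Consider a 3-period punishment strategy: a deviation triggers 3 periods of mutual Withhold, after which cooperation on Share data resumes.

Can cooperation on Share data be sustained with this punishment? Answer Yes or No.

IC: ρ+…+ρ^3 ≥ (27−13)/(13−9) = 7/2.
At ρ = 3/8: partial sum = 0.5684 < 3.5000. Cooperation not sustainable.

No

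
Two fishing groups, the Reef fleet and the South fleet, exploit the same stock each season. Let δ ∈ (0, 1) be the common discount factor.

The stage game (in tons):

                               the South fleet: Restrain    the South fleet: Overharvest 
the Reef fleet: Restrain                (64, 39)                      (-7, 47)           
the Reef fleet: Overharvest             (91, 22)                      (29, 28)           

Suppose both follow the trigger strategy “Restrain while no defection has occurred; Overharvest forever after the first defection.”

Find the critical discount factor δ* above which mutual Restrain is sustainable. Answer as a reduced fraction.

the Reef fleet: cooperation gives 64 each period; deviation gives 91 once then 29 forever.
  64/(1−δ) ≥ 91 + 29δ/(1−δ) ⇒ δ ≥ 27/62.
the South fleet: cooperation gives 39 each period; deviation gives 47 once then 28 forever.
  δ ≥ 8/19.
Both must hold, so the binding constraint is the Reef fleet's: δ ≥ 27/62.

27/62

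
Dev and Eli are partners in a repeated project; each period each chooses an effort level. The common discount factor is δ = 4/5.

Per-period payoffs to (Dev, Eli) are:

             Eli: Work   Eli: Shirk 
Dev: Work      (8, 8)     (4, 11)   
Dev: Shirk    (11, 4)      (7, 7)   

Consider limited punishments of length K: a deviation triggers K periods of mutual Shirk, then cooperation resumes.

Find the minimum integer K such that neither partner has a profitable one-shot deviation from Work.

No profitable deviation requires (8−7)(δ+…+δ^K) ≥ 11−8, i.e. δ+…+δ^K ≥ 3 ≈ 3.0000.
With δ = 4/5, the partial sums are K=1: 0.8000, K=2: 1.4400, …, K=5: 2.6893, K=6: 2.9514, K=7: 3.1611.
K = 7 is the first length at which the sum reaches 3.0000.

7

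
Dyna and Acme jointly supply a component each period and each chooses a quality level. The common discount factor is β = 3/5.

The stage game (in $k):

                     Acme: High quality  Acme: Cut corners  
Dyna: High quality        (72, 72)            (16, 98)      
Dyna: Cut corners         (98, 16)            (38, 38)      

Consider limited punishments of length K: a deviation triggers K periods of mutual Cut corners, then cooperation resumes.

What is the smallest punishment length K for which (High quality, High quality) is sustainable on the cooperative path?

IC: β(1−β^K)/(1−β) ≥ (98−72)/(72−38) = 13/17.
With β = 3/5: need 1 − β^K ≥ 13/17·(1−3/5)/(3/5), i.e. β^K ≤ 0.4902.
Since (3/5)^1 = 0.6000 and (3/5)^2 = 0.3600, the smallest such K is 2.

2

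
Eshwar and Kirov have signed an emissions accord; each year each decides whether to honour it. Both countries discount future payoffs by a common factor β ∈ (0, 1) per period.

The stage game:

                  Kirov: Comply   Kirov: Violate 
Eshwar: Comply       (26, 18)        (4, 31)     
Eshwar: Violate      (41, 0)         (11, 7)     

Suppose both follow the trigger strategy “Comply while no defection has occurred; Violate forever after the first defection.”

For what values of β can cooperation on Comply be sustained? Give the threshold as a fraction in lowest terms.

Eshwar's threshold: (41−26)/(41−11) = 1/2.
Kirov's threshold: (31−18)/(31−7) = 13/24.
1/2 < 13/24, so Kirov binds and β* = 13/24.

13/24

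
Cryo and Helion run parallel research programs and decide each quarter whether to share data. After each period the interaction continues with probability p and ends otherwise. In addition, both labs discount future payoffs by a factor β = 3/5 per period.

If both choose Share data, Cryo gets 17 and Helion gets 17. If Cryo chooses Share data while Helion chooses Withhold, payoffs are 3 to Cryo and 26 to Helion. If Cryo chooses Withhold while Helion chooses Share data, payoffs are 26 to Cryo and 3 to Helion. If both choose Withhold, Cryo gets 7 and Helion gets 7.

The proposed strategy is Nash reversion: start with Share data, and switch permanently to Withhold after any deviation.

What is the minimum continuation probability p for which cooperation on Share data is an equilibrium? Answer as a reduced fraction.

15/19

Expected continuation weight on next period's payoff is β·p = 3/5·p, which plays the role of the discount factor.
Cooperation requires 3/5·p ≥ (26−17)/(26−7) = 9/19, hence p ≥ 15/19.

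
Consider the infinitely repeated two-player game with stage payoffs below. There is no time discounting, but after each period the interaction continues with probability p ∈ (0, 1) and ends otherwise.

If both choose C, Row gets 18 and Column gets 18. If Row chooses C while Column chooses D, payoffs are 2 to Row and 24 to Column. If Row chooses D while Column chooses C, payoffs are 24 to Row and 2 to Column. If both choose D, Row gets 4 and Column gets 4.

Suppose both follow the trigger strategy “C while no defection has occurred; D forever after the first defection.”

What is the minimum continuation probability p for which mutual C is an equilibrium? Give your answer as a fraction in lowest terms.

With no time discounting, the continuation probability p plays the role of the discount factor.
Grim-trigger IC: 18/(1−p) ≥ 24 + 4p/(1−p) ⇒ p ≥ (24−18)/(24−4) = 3/10.

3/10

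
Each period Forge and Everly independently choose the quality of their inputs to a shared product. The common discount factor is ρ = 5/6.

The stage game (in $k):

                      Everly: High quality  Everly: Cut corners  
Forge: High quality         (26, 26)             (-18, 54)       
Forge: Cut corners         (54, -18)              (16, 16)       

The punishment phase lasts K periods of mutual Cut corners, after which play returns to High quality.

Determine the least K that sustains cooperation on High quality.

5

IC: ρ(1−ρ^K)/(1−ρ) ≥ (54−26)/(26−16) = 14/5.
With ρ = 5/6: need 1 − ρ^K ≥ 14/5·(1−5/6)/(5/6), i.e. ρ^K ≤ 0.4400.
Since (5/6)^4 = 0.4823 and (5/6)^5 = 0.4019, the smallest such K is 5.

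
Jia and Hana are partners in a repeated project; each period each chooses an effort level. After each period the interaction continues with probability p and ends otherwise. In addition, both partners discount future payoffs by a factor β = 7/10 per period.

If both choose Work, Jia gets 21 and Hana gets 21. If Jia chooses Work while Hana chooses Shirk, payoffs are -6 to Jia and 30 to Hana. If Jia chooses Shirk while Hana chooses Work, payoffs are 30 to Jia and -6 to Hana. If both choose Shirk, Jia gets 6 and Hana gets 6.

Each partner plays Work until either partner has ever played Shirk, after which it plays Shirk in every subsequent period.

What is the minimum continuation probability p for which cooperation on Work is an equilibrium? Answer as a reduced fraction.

Expected continuation weight on next period's payoff is β·p = 7/10·p, which plays the role of the discount factor.
Cooperation requires 7/10·p ≥ (30−21)/(30−6) = 3/8, hence p ≥ 15/28.

15/28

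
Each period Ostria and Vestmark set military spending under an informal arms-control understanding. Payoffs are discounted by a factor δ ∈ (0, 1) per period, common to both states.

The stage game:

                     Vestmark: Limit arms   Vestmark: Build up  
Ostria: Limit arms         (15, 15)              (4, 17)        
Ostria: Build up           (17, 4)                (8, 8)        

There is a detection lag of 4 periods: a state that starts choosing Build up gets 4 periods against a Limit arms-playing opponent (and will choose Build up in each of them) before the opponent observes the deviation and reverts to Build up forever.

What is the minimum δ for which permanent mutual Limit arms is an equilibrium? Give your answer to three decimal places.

0.687

Deviating for the 4 undetected periods gains 17−15 = 2 per period over cooperation, then loses 15−8 = 7 per period forever once punishment starts.
Gain: 2(1 + δ + … + δ^3); loss: 7·δ^4/(1−δ).
No profitable deviation ⇔ 2(1−δ^4) ≤ 7·δ^4, i.e. δ^4 ≥ 2/(2+7) = 2/9.
Hence δ ≥ (2/9)^(1/4) ≈ 0.687.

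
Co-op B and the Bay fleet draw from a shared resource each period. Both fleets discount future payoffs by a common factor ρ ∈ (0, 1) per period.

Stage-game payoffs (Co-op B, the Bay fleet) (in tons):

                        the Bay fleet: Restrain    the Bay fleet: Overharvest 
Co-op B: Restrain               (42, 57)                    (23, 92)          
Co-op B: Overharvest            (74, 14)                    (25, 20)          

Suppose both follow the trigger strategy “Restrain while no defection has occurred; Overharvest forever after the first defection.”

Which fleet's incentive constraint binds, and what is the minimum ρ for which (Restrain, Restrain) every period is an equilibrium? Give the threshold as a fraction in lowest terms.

Co-op B; ρ ≥ 32/49

Co-op B: cooperation gives 42 each period; deviation gives 74 once then 25 forever.
  42/(1−ρ) ≥ 74 + 25ρ/(1−ρ) ⇒ ρ ≥ 32/49.
the Bay fleet: cooperation gives 57 each period; deviation gives 92 once then 20 forever.
  ρ ≥ 35/72.
Both must hold, so the binding constraint is Co-op B's: ρ ≥ 32/49.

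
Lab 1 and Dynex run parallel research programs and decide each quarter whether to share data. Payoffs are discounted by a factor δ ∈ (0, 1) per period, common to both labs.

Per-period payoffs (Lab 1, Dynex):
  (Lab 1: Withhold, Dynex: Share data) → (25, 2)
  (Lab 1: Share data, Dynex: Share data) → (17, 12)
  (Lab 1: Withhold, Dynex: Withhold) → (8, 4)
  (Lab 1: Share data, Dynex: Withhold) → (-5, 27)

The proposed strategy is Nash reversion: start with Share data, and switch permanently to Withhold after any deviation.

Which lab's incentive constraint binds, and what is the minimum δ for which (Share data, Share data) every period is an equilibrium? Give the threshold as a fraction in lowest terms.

Lab 1's threshold: (25−17)/(25−8) = 8/17.
Dynex's threshold: (27−12)/(27−4) = 15/23.
8/17 < 15/23, so Dynex binds and δ* = 15/23.

Dynex; δ ≥ 15/23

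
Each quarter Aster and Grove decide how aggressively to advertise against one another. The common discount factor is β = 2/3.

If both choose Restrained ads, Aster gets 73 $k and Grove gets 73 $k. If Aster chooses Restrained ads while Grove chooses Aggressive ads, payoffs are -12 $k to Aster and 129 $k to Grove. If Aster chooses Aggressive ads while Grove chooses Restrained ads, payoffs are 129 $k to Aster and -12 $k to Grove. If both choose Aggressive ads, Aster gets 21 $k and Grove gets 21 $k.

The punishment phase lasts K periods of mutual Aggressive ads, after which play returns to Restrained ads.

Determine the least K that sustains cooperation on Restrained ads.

Need Σ_{k=1}^{K} β^k ≥ (129−73)/(73−21) = 1.0769 at β = 2/3.
At K = 1 the sum is 0.6667 < 1.0769; at K = 2 it is 1.1111 ≥ 1.0769.
So the minimum punishment length is K = 2.

2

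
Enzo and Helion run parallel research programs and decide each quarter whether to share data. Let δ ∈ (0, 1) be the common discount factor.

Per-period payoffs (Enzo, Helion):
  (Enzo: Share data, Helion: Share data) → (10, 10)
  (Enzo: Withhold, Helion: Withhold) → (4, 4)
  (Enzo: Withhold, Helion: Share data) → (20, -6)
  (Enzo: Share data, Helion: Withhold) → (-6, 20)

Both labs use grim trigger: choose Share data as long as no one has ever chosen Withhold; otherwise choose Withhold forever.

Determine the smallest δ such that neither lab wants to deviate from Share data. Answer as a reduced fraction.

Cooperation forever yields 10 each period: 10/(1−δ).
Deviating yields 20 once, then 4 forever: 20 + 4δ/(1−δ).
No profitable deviation requires 10/(1−δ) ≥ 20 + 4δ/(1−δ).
Multiplying by (1−δ): 10 ≥ 20(1−δ) + 4δ = 20 − 16δ.
So 16δ ≥ 10, i.e. δ ≥ 10/16 = 5/8.

5/8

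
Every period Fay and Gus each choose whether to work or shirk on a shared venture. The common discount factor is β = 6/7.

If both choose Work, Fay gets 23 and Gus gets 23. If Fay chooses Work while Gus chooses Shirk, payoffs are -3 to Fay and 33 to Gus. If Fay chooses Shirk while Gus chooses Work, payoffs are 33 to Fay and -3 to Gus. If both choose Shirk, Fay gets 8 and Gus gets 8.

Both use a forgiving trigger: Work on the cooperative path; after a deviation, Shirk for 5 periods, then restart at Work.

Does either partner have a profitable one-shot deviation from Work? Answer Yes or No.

No

IC: β+…+β^5 ≥ (33−23)/(23−8) = 2/3.
At β = 6/7: partial sum = 3.2240 ≥ 0.6667. Cooperation sustainable.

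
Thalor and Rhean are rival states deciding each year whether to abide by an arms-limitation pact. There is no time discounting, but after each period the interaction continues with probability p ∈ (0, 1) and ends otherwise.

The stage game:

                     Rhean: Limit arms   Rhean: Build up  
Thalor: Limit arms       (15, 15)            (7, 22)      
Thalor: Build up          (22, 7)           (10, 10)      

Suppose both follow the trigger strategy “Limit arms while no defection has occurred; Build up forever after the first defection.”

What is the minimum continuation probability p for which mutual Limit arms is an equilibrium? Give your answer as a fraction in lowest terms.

With no time discounting, the continuation probability p plays the role of the discount factor.
Grim-trigger IC: 15/(1−p) ≥ 22 + 10p/(1−p) ⇒ p ≥ (22−15)/(22−10) = 7/12.

7/12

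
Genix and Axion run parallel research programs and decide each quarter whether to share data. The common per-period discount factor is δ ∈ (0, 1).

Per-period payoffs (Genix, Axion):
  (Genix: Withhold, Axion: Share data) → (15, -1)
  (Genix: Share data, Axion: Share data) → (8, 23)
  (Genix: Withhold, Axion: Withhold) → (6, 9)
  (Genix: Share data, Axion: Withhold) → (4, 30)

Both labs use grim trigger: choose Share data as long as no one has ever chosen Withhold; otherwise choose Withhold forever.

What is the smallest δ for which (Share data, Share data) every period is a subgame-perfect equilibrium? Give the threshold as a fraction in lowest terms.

For Genix: deviation gain 15−8 = 7, per-period punishment loss 8−6 = 2. IC gives δ ≥ 7/9.
For Axion: gain 7, loss 14 per period, so δ ≥ 7/21 = 1/3.
The tighter constraint is Genix's, so cooperation needs δ ≥ 7/9.

7/9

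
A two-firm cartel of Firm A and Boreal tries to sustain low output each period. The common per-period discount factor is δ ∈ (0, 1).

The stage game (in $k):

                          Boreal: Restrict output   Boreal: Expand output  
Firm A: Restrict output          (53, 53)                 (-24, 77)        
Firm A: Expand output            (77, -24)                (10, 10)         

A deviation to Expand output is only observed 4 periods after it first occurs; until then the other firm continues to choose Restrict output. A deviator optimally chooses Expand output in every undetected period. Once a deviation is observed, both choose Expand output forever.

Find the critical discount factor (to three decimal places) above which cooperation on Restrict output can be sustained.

Deviating for the 4 undetected periods gains 77−53 = 24 per period over cooperation, then loses 53−10 = 43 per period forever once punishment starts.
Gain: 24(1 + δ + … + δ^3); loss: 43·δ^4/(1−δ).
No profitable deviation ⇔ 24(1−δ^4) ≤ 43·δ^4, i.e. δ^4 ≥ 24/(24+43) = 24/67.
Hence δ ≥ (24/67)^(1/4) ≈ 0.774.

0.774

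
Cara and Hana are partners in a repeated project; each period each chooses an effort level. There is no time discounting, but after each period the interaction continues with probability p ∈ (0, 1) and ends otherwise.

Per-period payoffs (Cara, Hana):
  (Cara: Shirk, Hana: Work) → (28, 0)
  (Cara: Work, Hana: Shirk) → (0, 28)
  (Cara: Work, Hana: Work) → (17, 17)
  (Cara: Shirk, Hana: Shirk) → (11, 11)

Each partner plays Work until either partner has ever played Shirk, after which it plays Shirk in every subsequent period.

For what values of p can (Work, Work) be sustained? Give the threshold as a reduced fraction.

Expected cooperation value is 17 + p·17 + p²·17 + … = 17/(1−p); deviation gives 28 + p·11/(1−p).
17 ≥ 28(1−p) + 11p ⇒ 17p ≥ 11 ⇒ p ≥ 11/17.

11/17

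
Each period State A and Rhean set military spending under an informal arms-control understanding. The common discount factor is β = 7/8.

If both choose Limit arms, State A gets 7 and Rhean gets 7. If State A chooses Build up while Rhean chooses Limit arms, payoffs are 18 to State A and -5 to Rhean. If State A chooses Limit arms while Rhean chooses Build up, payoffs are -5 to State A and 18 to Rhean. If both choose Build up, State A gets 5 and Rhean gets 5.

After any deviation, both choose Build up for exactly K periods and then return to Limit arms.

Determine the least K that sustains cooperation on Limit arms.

12

No profitable deviation requires (7−5)(β+…+β^K) ≥ 18−7, i.e. β+…+β^K ≥ 11/2 ≈ 5.5000.
With β = 7/8, the partial sums are K=1: 0.8750, K=2: 1.6406, …, K=10: 5.1585, K=11: 5.3887, K=12: 5.5901.
K = 12 is the first length at which the sum reaches 5.5000.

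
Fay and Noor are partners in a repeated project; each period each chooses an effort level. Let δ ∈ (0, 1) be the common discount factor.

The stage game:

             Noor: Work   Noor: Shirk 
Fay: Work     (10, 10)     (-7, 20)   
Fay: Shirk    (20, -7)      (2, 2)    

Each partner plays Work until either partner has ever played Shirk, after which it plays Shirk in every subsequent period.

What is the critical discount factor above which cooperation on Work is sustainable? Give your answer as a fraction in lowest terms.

5/9

Under grim trigger the critical discount factor is (T−C)/(T−P) with T = 20, C = 10, P = 2.
δ* = (20−10)/(20−2) = 10/18 = 5/9.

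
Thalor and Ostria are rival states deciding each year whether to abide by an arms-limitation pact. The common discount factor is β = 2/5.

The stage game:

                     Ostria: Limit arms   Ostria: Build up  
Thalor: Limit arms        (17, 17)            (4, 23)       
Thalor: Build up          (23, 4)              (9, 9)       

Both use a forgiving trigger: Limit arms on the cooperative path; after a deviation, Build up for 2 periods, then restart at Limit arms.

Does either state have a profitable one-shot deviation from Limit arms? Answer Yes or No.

Yes

A one-shot deviation gives 23 now, then 9 for 2 periods, then back to 17.
Gain from deviating: (23−17) today; loss: (17−9) in each of the next 2 periods.
No-deviation condition: (17−9)(β+…+β^2) ≥ 23−17, i.e. β+…+β^2 ≥ 3/4.
At β = 2/5: β+…+β^2 = 0.5600 < 0.7500.
So cooperation is not sustainable.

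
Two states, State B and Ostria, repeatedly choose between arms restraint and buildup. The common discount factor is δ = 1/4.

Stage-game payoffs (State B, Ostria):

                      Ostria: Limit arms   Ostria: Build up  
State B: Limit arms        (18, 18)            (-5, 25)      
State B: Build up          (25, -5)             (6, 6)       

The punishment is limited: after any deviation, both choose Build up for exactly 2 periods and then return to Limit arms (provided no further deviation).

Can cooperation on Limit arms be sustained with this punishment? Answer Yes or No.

No

IC: δ+…+δ^2 ≥ (25−18)/(18−6) = 7/12.
At δ = 1/4: partial sum = 0.3125 < 0.5833. Cooperation not sustainable.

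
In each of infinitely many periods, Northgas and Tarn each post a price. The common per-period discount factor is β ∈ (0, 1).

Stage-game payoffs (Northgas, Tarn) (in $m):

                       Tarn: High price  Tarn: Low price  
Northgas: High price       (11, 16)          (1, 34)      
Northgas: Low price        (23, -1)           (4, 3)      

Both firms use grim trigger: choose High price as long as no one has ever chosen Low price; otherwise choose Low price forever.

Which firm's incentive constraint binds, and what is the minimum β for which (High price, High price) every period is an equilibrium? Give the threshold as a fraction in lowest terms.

Northgas's threshold: (23−11)/(23−4) = 12/19.
Tarn's threshold: (34−16)/(34−3) = 18/31.
12/19 > 18/31, so Northgas binds and β* = 12/19.

Northgas; β ≥ 12/19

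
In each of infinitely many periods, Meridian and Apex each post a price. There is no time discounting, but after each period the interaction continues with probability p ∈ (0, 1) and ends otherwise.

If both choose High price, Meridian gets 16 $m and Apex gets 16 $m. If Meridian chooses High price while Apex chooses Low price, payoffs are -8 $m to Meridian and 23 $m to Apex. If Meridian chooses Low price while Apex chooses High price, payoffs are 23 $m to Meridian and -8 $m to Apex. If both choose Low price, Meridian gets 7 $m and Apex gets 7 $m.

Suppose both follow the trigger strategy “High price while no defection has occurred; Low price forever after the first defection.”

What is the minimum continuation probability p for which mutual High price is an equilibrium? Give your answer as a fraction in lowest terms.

With no time discounting, the continuation probability p plays the role of the discount factor.
Grim-trigger IC: 16/(1−p) ≥ 23 + 7p/(1−p) ⇒ p ≥ (23−16)/(23−7) = 7/16.

7/16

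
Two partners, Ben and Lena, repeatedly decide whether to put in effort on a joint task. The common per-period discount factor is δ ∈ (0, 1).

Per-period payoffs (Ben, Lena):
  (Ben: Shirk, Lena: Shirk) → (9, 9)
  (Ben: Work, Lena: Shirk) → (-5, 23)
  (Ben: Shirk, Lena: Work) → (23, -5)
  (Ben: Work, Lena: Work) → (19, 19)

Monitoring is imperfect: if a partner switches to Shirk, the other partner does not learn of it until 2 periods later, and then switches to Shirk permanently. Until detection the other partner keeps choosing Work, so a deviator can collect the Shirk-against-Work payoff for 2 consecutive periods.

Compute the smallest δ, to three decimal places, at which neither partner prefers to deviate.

Deviating for the 2 undetected periods gains 23−19 = 4 per period over cooperation, then loses 19−9 = 10 per period forever once punishment starts.
Gain: 4(1 + δ + … + δ^1); loss: 10·δ^2/(1−δ).
No profitable deviation ⇔ 4(1−δ^2) ≤ 10·δ^2, i.e. δ^2 ≥ 4/(4+10) = 2/7.
Hence δ ≥ (2/7)^(1/2) ≈ 0.535.

0.535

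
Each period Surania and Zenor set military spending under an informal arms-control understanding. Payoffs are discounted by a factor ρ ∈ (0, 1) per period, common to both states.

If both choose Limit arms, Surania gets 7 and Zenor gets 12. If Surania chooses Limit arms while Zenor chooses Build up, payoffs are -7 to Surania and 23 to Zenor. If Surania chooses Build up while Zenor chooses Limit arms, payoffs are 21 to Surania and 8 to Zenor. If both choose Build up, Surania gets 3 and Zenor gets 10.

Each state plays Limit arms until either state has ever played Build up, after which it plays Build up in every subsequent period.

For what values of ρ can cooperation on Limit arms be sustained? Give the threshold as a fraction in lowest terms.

Surania's threshold: (21−7)/(21−3) = 7/9.
Zenor's threshold: (23−12)/(23−10) = 11/13.
7/9 < 11/13, so Zenor binds and ρ* = 11/13.

11/13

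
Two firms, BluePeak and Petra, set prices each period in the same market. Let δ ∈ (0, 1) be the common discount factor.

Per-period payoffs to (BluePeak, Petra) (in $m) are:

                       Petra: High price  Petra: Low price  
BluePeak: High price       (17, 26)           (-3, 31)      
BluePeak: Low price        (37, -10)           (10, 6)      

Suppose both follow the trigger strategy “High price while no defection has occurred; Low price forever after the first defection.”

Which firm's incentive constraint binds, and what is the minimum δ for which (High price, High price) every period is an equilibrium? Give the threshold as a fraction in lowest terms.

BluePeak's threshold: (37−17)/(37−10) = 20/27.
Petra's threshold: (31−26)/(31−6) = 1/5.
20/27 > 1/5, so BluePeak binds and δ* = 20/27.

BluePeak; δ ≥ 20/27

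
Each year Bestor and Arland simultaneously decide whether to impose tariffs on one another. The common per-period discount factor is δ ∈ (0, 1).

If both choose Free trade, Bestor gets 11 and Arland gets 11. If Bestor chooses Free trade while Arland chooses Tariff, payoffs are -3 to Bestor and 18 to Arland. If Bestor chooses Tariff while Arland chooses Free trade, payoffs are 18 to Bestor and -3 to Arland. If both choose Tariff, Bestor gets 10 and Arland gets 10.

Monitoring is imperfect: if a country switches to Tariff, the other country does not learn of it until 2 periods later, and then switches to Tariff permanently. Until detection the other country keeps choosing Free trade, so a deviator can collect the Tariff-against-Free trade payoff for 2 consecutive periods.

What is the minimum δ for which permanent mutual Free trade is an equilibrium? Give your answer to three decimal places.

0.935

The best deviation is to choose Tariff for all 2 undetected periods, earning 18 each, then 10 forever once detected.
Deviation value: 18(1−δ^2)/(1−δ) + 10δ^2/(1−δ); cooperation value: 11/(1−δ).
IC: 11 ≥ 18(1−δ^2) + 10δ^2 = 18 − 8δ^2.
So δ^2 ≥ 7/8, giving δ ≥ (7/8)^(1/2) ≈ 0.935.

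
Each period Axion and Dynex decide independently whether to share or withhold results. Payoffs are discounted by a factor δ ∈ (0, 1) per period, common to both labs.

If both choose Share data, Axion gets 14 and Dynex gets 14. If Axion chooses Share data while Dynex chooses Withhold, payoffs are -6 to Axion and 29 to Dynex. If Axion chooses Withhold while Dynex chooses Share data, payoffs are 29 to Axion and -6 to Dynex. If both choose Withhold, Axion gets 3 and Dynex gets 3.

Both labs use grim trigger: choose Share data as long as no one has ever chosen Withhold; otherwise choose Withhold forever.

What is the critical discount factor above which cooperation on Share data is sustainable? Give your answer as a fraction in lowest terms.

Under grim trigger the critical discount factor is (T−C)/(T−P) with T = 29, C = 14, P = 3.
δ* = (29−14)/(29−3) = 15/26.

15/26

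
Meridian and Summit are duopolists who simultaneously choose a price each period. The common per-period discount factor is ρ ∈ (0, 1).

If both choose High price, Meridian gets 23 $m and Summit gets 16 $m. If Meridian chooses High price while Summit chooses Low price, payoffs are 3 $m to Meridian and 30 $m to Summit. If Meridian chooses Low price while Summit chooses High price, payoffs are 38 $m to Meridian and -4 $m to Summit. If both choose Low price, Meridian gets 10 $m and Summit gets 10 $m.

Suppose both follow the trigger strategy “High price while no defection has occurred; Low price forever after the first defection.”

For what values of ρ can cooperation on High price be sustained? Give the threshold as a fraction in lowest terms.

Meridian's threshold: (38−23)/(38−10) = 15/28.
Summit's threshold: (30−16)/(30−10) = 7/10.
15/28 < 7/10, so Summit binds and ρ* = 7/10.

7/10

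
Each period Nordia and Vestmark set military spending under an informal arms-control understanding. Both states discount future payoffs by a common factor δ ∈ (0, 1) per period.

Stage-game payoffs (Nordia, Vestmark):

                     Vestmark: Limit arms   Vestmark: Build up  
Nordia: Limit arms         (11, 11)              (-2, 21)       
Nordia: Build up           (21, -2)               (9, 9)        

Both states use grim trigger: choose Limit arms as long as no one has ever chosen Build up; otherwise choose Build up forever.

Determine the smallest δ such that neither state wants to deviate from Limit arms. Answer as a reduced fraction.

Cooperation forever yields 11 each period: 11/(1−δ).
Deviating yields 21 once, then 9 forever: 21 + 9δ/(1−δ).
No profitable deviation requires 11/(1−δ) ≥ 21 + 9δ/(1−δ).
Multiplying by (1−δ): 11 ≥ 21(1−δ) + 9δ = 21 − 12δ.
So 12δ ≥ 10, i.e. δ ≥ 10/12 = 5/6.

5/6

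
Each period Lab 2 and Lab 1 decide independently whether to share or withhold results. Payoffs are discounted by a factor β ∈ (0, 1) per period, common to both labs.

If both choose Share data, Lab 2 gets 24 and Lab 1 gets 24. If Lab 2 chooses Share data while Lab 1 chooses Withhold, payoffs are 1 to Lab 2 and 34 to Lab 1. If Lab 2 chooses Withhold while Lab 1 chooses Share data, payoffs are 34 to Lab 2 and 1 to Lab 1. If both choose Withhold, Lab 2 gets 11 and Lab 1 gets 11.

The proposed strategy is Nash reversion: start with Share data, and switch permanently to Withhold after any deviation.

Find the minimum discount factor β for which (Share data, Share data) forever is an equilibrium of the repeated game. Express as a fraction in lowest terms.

Under grim trigger the critical discount factor is (T−C)/(T−P) with T = 34, C = 24, P = 11.
β* = (34−24)/(34−11) = 10/23.

10/23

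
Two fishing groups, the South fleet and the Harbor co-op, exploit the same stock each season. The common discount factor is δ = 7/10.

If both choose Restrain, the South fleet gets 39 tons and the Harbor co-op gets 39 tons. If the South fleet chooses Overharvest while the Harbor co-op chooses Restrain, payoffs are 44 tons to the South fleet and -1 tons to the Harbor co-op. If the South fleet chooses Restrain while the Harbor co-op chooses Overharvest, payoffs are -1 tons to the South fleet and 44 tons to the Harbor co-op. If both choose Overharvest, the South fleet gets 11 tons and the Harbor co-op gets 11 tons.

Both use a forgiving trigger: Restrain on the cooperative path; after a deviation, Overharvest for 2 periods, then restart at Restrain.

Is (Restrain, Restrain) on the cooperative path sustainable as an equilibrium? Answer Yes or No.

Yes

IC: δ+…+δ^2 ≥ (44−39)/(39−11) = 5/28.
At δ = 7/10: partial sum = 1.1900 ≥ 0.1786. Cooperation sustainable.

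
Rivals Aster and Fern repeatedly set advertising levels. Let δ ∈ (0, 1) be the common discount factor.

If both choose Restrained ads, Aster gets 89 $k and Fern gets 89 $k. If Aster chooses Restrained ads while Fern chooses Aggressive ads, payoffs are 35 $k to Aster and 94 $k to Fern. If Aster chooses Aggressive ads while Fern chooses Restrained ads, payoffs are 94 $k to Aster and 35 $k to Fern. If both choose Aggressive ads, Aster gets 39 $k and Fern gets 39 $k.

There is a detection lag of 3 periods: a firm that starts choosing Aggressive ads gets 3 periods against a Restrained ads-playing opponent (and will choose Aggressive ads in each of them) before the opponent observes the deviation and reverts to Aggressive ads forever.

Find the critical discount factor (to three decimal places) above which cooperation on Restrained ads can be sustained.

A deviator earns 94 for 3 periods, then 39 forever; cooperating earns 89 forever. Multiplying the IC by (1−δ):
89 ≥ 94(1−δ^3) + 39δ^3, so 55·δ^3 ≥ 5 and δ^3 ≥ 1/11.
δ ≥ (1/11)^(1/3) ≈ 0.450.

0.450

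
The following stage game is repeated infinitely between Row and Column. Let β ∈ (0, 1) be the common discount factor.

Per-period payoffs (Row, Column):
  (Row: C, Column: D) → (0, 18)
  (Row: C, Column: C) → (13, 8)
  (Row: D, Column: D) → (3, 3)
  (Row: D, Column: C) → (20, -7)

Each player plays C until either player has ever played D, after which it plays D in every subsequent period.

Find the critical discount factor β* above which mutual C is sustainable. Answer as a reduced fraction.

For Row: deviation gain 20−13 = 7, per-period punishment loss 13−3 = 10. IC gives β ≥ 7/17.
For Column: gain 10, loss 5 per period, so β ≥ 10/15 = 2/3.
The tighter constraint is Column's, so cooperation needs β ≥ 2/3.

2/3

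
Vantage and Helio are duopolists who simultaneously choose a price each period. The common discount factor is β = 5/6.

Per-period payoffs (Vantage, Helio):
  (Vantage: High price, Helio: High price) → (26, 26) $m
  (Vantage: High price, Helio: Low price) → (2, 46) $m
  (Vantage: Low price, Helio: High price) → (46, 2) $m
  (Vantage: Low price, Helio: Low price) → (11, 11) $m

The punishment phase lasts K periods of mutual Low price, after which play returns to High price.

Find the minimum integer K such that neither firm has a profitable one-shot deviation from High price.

No profitable deviation requires (26−11)(β+…+β^K) ≥ 46−26, i.e. β+…+β^K ≥ 4/3 ≈ 1.3333.
With β = 5/6, the partial sums are K=1: 0.8333, K=2: 1.5278.
K = 2 is the first length at which the sum reaches 1.3333.

2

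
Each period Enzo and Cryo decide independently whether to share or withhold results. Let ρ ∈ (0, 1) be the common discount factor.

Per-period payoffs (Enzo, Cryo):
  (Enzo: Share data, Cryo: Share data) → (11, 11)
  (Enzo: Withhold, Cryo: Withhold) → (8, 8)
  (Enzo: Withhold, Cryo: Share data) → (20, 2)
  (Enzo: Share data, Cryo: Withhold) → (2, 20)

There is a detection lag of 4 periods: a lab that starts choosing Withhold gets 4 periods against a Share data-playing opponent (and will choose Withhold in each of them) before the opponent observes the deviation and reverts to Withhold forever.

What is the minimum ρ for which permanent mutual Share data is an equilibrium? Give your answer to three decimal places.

A deviator earns 20 for 4 periods, then 8 forever; cooperating earns 11 forever. Multiplying the IC by (1−ρ):
11 ≥ 20(1−ρ^4) + 8ρ^4, so 12·ρ^4 ≥ 9 and ρ^4 ≥ 3/4.
ρ ≥ (3/4)^(1/4) ≈ 0.931.

0.931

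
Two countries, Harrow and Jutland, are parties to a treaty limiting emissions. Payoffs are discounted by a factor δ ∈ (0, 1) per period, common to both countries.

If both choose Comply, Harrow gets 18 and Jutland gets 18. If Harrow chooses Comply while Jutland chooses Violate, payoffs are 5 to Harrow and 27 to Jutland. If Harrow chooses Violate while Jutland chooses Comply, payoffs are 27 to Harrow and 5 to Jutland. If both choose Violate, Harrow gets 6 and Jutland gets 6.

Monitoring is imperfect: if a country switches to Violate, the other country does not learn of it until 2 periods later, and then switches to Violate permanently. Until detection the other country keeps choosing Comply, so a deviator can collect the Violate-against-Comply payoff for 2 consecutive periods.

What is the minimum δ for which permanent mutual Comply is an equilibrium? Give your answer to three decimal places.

0.655

Deviating for the 2 undetected periods gains 27−18 = 9 per period over cooperation, then loses 18−6 = 12 per period forever once punishment starts.
Gain: 9(1 + δ + … + δ^1); loss: 12·δ^2/(1−δ).
No profitable deviation ⇔ 9(1−δ^2) ≤ 12·δ^2, i.e. δ^2 ≥ 9/(9+12) = 3/7.
Hence δ ≥ (3/7)^(1/2) ≈ 0.655.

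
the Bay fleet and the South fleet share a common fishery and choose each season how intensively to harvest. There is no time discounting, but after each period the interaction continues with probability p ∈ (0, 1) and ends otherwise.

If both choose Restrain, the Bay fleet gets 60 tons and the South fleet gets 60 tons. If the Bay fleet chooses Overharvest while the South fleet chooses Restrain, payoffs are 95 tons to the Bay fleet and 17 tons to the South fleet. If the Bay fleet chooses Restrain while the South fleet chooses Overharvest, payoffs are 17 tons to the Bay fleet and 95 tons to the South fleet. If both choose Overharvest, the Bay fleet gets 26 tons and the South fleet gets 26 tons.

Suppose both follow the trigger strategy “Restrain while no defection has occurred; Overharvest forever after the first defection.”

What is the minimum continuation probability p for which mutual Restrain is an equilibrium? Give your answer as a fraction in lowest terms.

Expected cooperation value is 60 + p·60 + p²·60 + … = 60/(1−p); deviation gives 95 + p·26/(1−p).
60 ≥ 95(1−p) + 26p ⇒ 69p ≥ 35 ⇒ p ≥ 35/69.

35/69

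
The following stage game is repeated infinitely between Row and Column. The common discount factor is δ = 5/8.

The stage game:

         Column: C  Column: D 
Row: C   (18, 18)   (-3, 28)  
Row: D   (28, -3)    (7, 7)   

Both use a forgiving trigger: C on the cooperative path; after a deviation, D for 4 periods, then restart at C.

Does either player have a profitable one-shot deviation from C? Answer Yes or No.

IC: δ+…+δ^4 ≥ (28−18)/(18−7) = 10/11.
At δ = 5/8: partial sum = 1.4124 ≥ 0.9091. Cooperation sustainable.

No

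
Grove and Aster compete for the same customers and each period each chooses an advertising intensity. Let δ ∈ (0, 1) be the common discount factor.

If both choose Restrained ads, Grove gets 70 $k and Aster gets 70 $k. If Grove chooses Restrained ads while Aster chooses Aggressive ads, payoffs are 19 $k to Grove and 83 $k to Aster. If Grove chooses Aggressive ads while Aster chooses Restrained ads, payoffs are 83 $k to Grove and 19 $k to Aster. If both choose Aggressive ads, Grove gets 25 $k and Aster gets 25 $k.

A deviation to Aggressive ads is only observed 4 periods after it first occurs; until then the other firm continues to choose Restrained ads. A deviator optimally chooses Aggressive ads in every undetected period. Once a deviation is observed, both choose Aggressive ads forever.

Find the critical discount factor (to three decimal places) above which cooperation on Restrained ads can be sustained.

A deviator earns 83 for 4 periods, then 25 forever; cooperating earns 70 forever. Multiplying the IC by (1−δ):
70 ≥ 83(1−δ^4) + 25δ^4, so 58·δ^4 ≥ 13 and δ^4 ≥ 13/58.
δ ≥ (13/58)^(1/4) ≈ 0.688.

0.688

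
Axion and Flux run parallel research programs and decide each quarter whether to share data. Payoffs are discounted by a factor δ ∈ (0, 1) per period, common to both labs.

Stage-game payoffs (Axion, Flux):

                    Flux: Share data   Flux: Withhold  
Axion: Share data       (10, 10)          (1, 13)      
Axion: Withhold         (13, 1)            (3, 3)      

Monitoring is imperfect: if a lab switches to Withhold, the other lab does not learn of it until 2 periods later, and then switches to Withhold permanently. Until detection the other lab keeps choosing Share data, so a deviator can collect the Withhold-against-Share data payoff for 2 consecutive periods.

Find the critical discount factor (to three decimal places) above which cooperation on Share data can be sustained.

0.548

Deviating for the 2 undetected periods gains 13−10 = 3 per period over cooperation, then loses 10−3 = 7 per period forever once punishment starts.
Gain: 3(1 + δ + … + δ^1); loss: 7·δ^2/(1−δ).
No profitable deviation ⇔ 3(1−δ^2) ≤ 7·δ^2, i.e. δ^2 ≥ 3/(3+7) = 3/10.
Hence δ ≥ (3/10)^(1/2) ≈ 0.548.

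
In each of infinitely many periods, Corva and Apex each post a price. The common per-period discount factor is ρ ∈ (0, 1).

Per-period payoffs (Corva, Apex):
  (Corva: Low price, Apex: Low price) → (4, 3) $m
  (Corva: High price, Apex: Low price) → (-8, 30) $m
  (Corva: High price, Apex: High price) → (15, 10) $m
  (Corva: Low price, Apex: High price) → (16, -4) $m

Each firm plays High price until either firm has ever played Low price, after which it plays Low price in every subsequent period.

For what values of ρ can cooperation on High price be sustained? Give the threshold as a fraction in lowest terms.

Corva's threshold: (16−15)/(16−4) = 1/12.
Apex's threshold: (30−10)/(30−3) = 20/27.
1/12 < 20/27, so Apex binds and ρ* = 20/27.

20/27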